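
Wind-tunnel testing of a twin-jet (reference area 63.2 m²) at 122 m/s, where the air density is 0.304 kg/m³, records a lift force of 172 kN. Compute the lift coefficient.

CL = 1.2

From L = ½ρv²S·CL, rearranging gives CL = 2L/(ρv²S).
CL = 2 × 1.72×10^5 / (0.304 × 122² × 63.2) = 1.2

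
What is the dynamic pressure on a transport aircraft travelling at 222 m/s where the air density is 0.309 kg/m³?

q = 7610 Pa

q = ½ρv² = ½ × 0.309 × 222² = 7610 Pa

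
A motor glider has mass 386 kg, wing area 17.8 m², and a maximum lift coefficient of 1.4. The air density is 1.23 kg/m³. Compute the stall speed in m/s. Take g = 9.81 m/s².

V_stall = 15.7 m/s

Stall occurs when L = W at CL,max. W = mg = 386 × 9.81 = 3787 N.
V_stall = √(2W/(ρ·S·CL,max)) = √(2 × 3787 / (1.23 × 17.8 × 1.4))
V_stall = √247.1 = 15.7 m/s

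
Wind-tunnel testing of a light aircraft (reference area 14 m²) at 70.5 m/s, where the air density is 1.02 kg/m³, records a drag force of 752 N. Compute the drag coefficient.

CD = 0.0212

From D = ½ρv²S·CD, rearranging gives CD = 2D/(ρv²S).
CD = 2 × 752 / (1.02 × 70.5² × 14) = 0.0212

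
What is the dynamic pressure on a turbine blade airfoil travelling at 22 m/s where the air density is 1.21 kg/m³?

q = ½ρv² = ½ × 1.21 × 22² = 293 Pa

q = 293 Pa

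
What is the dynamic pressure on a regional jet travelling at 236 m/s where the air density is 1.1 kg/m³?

q = 30600 Pa

q = ½ρv² = ½ × 1.1 × 236² = 30600 Pa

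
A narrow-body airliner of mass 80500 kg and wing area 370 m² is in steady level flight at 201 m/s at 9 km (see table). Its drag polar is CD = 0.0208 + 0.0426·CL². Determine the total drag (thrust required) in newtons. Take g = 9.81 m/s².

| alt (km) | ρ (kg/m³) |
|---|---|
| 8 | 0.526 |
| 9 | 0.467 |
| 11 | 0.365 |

At 9 km, from the table: ρ = 0.467 kg/m³.
Level flight ⇒ L = W = m·g = 80500 × 9.81 = 7.897×10^5 N.
q = ½ρv² = ½ × 0.467 × 201² = 9434 Pa.
CL = W/(q·S) = 7.897×10^5 / (9434 × 370) = 0.2262.
CD = 0.0208 + 0.0426 × 0.2262² = 0.02298.
D = q·S·CD = 9434 × 370 × 0.02298 = 80210 N

D = 80200 N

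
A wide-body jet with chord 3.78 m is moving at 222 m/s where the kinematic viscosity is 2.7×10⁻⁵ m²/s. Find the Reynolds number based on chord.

Re = 3.11×10^7

Re = v·c/ν = 222 × 3.78 / (2.7×10⁻⁵) = 3.11×10^7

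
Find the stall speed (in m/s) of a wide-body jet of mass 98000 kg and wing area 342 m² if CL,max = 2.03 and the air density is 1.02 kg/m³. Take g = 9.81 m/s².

Stall occurs when L = W at CL,max. W = mg = 98000 × 9.81 = 9.614×10^5 N.
From L = ½ρV²S·CL,max = W: V_stall = √(2W/(ρSCL,max)) = √(2·9.614×10^5/(1.02·342·2.03))
V_stall = √2715 = 52.1 m/s

V_stall = 52.1 m/s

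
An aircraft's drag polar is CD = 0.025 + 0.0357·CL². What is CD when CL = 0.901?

CD = 0.054

CD = 0.025 + 0.0357 × 0.901² = 0.025 + 0.02898 = 0.054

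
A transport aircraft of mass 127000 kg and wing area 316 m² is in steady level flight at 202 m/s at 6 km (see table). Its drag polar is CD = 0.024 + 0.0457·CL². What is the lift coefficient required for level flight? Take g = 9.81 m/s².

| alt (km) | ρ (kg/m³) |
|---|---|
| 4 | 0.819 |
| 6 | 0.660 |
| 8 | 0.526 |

At 6 km, from the table: ρ = 0.660 kg/m³.
In steady level flight, lift balances weight: W = mg = 127000 × 9.81 = 1.2459×10^6 N.
q = ½ρv² = ½ × 0.66 × 202² = 13470 Pa.
CL = 2W/(ρv²S) = 2×1.2459×10^6/(0.66×202²×316) = 0.2928.

CL = 0.293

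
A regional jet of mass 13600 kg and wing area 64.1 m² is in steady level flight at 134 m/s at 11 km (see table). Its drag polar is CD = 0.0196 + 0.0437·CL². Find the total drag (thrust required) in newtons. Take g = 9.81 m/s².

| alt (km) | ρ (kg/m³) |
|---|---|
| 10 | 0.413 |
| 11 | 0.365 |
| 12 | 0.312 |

D = 7820 N

At 11 km, from the table: ρ = 0.365 kg/m³.
In steady level flight, lift balances weight: W = mg = 13600 × 9.81 = 1.3342×10^5 N.
q = ½ρv² = ½ × 0.365 × 134² = 3277 Pa.
Required CL = L/(qS) = 1.3342×10^5/(3277·64.1) = 0.6352.
CD = 0.0196 + 0.0437 × 0.6352² = 0.03723.
D = q·S·CD = 3277 × 64.1 × 0.03723 = 7820 N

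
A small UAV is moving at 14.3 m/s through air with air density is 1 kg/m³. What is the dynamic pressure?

q = 102 Pa

q = ½ρv² = ½ × 1 × 14.3² = 102 Pa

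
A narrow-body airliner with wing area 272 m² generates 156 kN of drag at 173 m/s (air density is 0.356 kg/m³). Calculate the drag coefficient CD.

CD = 0.108

From D = ½ρv²S·CD, rearranging gives CD = 2D/(ρv²S).
CD = 2 × 1.56×10^5 / (0.356 × 173² × 272) = 0.108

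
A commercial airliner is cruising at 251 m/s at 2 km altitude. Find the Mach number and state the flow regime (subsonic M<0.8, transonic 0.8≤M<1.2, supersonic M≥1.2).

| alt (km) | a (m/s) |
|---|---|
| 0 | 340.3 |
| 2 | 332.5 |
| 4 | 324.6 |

M = 0.755 (subsonic)

At 2 km, from the table: a = 332.5 m/s.
M = v/a = 251 / 332.5 = 0.755
M = 0.755 → subsonic.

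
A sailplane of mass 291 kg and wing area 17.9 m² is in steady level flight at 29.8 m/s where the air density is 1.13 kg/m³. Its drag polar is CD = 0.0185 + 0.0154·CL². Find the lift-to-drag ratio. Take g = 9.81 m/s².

L/D = 15.8

Level flight ⇒ L = W = m·g = 291 × 9.81 = 2854.7 N.
Dynamic pressure q = 0.5 × 1.13 × 29.8² = 501.7 Pa.
CL = 2W/(ρv²S) = 2×2854.7/(1.13×29.8²×17.9) = 0.3179.
CD = 0.0185 + 0.0154 × 0.3179² = 0.02006.
L/D = CL/CD = 0.3179 / 0.02006 = 15.8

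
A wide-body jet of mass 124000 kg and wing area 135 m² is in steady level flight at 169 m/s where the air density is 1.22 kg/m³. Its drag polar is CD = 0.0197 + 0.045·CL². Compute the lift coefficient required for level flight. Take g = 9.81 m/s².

Level flight ⇒ L = W = m·g = 124000 × 9.81 = 1.2164×10^6 N.
Dynamic pressure q = 0.5 × 1.22 × 169² = 17420 Pa.
CL = 2W/(ρv²S) = 2×1.2164×10^6/(1.22×169²×135) = 0.5172.

CL = 0.517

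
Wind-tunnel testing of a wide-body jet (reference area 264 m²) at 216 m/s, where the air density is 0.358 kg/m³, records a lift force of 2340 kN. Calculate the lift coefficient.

From L = ½ρv²S·CL, rearranging gives CL = 2L/(ρv²S).
CL = 2 × 2.34×10^6 / (0.358 × 216² × 264) = 1.06

CL = 1.06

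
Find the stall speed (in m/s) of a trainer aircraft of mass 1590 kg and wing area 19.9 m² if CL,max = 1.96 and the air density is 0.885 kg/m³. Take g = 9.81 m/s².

Weight W = mg = 1590 × 9.81 = 15600 N.
From L = ½ρV²S·CL,max = W: V_stall = √(2W/(ρSCL,max)) = √(2·15600/(0.885·19.9·1.96))
V_stall = √903.7 = 30.1 m/s

V_stall = 30.1 m/s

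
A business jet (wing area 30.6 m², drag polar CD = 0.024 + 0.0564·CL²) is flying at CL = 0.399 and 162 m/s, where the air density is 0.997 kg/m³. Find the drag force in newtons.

CD = 0.024 + 0.0564 × 0.399² = 0.03298
D = ½ρv²S·CD = ½ × 0.997 × 162² × 30.6 × 0.03298 = 13200 N

D = 13200 N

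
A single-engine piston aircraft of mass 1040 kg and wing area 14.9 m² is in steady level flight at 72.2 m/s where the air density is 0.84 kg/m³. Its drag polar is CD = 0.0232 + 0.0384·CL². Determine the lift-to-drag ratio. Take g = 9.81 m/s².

In steady level flight, lift balances weight: W = mg = 1040 × 9.81 = 10202 N.
q = ½ρv² = ½ × 0.84 × 72.2² = 2189 Pa.
CL = W/(q·S) = 10202 / (2189 × 14.9) = 0.3127.
CD = 0.0232 + 0.0384 × 0.3127² = 0.02696.
L/D = CL/CD = 0.3127 / 0.02696 = 11.6

L/D = 11.6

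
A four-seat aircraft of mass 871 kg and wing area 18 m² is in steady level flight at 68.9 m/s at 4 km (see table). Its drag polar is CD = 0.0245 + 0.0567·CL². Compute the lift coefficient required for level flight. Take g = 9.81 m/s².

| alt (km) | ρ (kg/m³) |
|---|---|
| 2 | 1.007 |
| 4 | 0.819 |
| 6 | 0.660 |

CL = 0.244

At 4 km, from the table: ρ = 0.819 kg/m³.
Level flight ⇒ L = W = m·g = 871 × 9.81 = 8544.5 N.
Dynamic pressure q = 0.5 × 0.819 × 68.9² = 1944 Pa.
Required CL = L/(qS) = 8544.5/(1944·18) = 0.2442.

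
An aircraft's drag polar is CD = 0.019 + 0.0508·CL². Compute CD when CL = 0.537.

CD = 0.0336

CD = 0.019 + 0.0508 × 0.537² = 0.019 + 0.01465 = 0.0336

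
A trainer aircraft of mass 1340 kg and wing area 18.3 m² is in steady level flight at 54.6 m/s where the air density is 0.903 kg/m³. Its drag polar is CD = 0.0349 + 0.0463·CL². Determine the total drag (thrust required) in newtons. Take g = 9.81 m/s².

D = 1180 N

Level flight ⇒ L = W = m·g = 1340 × 9.81 = 13145 N.
q = ½ρv² = ½ × 0.903 × 54.6² = 1346 Pa.
CL = W/(q·S) = 13145 / (1346 × 18.3) = 0.5337.
CD = 0.0349 + 0.0463 × 0.5337² = 0.04809.
D = q·S·CD = 1346 × 18.3 × 0.04809 = 1184 N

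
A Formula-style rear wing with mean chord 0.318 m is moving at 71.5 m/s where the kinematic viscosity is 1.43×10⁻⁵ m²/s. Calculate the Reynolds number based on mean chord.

Re = 1.59×10^6

Re = v·c/ν = 71.5 × 0.318 / (1.43×10⁻⁵) = 1.59×10^6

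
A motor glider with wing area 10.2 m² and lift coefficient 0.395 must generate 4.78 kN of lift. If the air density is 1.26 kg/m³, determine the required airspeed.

v = 43.4 m/s

L = ½ρv²S·CL ⇒ v = √(2L/(ρ·S·CL))
v = √(2 × 4780 / (1.26 × 10.2 × 0.395)) = √1883 = 43.4 m/s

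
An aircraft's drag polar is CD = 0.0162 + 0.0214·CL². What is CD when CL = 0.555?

CD = 0.0228

CD = 0.0162 + 0.0214 × 0.555² = 0.0162 + 0.006592 = 0.0228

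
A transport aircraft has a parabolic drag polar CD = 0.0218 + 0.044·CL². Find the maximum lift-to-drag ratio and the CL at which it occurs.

(L/D)max = 16.1, at CL = 0.704

For CD = CD0 + K·CL², (L/D)max occurs at CL* = √(CD0/K) and equals 1/(2√(K·CD0)).
(L/D)max = 1/(2√(0.044 × 0.0218)) = 1/(2 × 0.03097) = 16.1
CL* = √(0.0218/0.044) = 0.704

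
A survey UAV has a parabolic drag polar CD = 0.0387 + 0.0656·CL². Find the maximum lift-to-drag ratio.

For CD = CD0 + K·CL², (L/D)max occurs at CL* = √(CD0/K) and equals 1/(2√(K·CD0)).
(L/D)max = 1/(2√(0.0656 × 0.0387)) = 1/(2 × 0.05039) = 9.92

(L/D)max = 9.92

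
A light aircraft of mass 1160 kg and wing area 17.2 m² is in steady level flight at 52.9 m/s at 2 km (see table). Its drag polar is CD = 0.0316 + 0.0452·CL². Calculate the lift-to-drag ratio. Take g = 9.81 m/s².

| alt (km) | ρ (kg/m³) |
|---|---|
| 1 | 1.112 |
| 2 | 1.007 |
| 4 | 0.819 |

L/D = 11.3

At 2 km, from the table: ρ = 1.007 kg/m³.
In steady level flight, lift balances weight: W = mg = 1160 × 9.81 = 11380 N.
q = ½ρv² = ½ × 1.007 × 52.9² = 1409 Pa.
CL = 2W/(ρv²S) = 2×11380/(1.007×52.9²×17.2) = 0.4696.
CD = 0.0316 + 0.0452 × 0.4696² = 0.04157.
L/D = CL/CD = 0.4696 / 0.04157 = 11.3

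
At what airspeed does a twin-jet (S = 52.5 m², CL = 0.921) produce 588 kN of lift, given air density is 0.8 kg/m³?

v = 174 m/s

L = ½ρv²S·CL ⇒ v = √(2L/(ρ·S·CL))
v = √(2 × 5.88×10^5 / (0.8 × 52.5 × 0.921)) = √30400 = 174 m/s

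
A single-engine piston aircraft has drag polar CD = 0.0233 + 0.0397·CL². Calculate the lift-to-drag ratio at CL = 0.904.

L/D = 16.2

CD = 0.0233 + 0.0397 × 0.904² = 0.05574
L/D = CL/CD = 0.904 / 0.05574 = 16.2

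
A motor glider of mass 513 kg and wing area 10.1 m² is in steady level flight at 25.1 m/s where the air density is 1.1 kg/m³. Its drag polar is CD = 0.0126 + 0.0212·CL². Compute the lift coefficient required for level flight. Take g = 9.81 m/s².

CL = 1.44

In steady level flight, lift balances weight: W = mg = 513 × 9.81 = 5032.5 N.
Dynamic pressure q = 0.5 × 1.1 × 25.1² = 346.5 Pa.
Required CL = L/(qS) = 5032.5/(346.5·10.1) = 1.438.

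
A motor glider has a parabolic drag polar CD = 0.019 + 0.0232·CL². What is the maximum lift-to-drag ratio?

(L/D)max = 23.8

For CD = CD0 + K·CL², (L/D)max occurs at CL* = √(CD0/K) and equals 1/(2√(K·CD0)).
(L/D)max = 1/(2√(0.0232 × 0.019)) = 1/(2 × 0.021) = 23.8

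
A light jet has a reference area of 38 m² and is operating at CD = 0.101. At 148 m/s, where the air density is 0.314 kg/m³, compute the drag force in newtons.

D = 13200 N

Dynamic pressure q = ½ρv² = ½ × 0.314 × 148² = 3439 Pa.
D = q·S·CD = 3439 × 38 × 0.101 = 13200 N ≈ 13.2 kN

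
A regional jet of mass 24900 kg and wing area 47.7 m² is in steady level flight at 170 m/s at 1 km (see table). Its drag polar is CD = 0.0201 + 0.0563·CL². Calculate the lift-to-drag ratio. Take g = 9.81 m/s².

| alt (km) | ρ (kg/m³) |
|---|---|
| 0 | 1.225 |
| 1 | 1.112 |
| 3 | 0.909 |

L/D = 12.3

At 1 km, from the table: ρ = 1.112 kg/m³.
Level flight ⇒ L = W = m·g = 24900 × 9.81 = 2.4427×10^5 N.
q = ½ρv² = ½ × 1.112 × 170² = 16070 Pa.
CL = W/(q·S) = 2.4427×10^5 / (16070 × 47.7) = 0.3187.
CD = 0.0201 + 0.0563 × 0.3187² = 0.02582.
L/D = CL/CD = 0.3187 / 0.02582 = 12.3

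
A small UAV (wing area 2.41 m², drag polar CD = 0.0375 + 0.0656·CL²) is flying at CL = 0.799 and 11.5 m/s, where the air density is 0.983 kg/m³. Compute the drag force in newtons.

D = 12.4 N

CD = 0.0375 + 0.0656 × 0.799² = 0.07938
D = ½ρv²S·CD = ½ × 0.983 × 11.5² × 2.41 × 0.07938 = 12.4 N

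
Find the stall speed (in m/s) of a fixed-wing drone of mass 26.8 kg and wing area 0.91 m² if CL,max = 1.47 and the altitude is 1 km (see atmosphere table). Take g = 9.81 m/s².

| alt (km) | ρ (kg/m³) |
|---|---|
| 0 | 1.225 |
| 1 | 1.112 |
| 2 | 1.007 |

At 1 km, from the table: ρ = 1.112 kg/m³.
Stall occurs when L = W at CL,max. W = mg = 26.8 × 9.81 = 262.9 N.
V_stall = √(2W/(ρ·S·CL,max)) = √(2 × 262.9 / (1.112 × 0.91 × 1.47))
V_stall = √353.5 = 18.8 m/s

V_stall = 18.8 m/s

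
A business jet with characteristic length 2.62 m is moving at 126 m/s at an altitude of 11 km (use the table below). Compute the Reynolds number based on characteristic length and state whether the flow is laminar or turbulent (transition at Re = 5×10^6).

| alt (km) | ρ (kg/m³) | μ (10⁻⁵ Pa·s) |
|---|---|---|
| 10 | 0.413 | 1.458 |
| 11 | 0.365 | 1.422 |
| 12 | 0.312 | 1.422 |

Re = 8.47×10^6 (turbulent)

At 11 km, from the table: ρ = 0.365 kg/m³, μ = 1.422×10⁻⁵ Pa·s.
Re = ρ·v·c/μ = 0.365 × 126 × 2.62 / (1.422×10⁻⁵) = 8.47×10^6
Since 8.47×10^6 > 5×10^6, the flow is turbulent.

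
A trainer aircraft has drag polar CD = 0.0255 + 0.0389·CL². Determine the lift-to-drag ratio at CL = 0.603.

L/D = 15.2

CD = 0.0255 + 0.0389 × 0.603² = 0.03964
L/D = CL/CD = 0.603 / 0.03964 = 15.2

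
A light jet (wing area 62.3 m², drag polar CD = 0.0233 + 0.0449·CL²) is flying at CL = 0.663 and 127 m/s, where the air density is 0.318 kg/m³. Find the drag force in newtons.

CD = 0.0233 + 0.0449 × 0.663² = 0.04304
D = ½ρv²S·CD = ½ × 0.318 × 127² × 62.3 × 0.04304 = 6880 N

D = 6880 N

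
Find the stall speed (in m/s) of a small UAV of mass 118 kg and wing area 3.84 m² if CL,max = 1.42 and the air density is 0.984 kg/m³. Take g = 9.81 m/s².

Weight W = mg = 118 × 9.81 = 1158 N.
From L = ½ρV²S·CL,max = W: V_stall = √(2W/(ρSCL,max)) = √(2·1158/(0.984·3.84·1.42))
V_stall = √431.5 = 20.8 m/s

V_stall = 20.8 m/s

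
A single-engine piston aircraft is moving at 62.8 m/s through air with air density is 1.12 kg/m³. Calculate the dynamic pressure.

q = ½ρv² = ½ × 1.12 × 62.8² = 2210 Pa

q = 2210 Pa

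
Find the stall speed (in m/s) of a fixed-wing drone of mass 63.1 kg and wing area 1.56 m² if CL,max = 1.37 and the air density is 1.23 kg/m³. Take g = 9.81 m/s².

V_stall = 21.7 m/s

At stall, lift equals weight: L = W = m·g = 63.1 × 9.81 = 619 N.
From L = ½ρV²S·CL,max = W: V_stall = √(2W/(ρSCL,max)) = √(2·619/(1.23·1.56·1.37))
V_stall = √471 = 21.7 m/s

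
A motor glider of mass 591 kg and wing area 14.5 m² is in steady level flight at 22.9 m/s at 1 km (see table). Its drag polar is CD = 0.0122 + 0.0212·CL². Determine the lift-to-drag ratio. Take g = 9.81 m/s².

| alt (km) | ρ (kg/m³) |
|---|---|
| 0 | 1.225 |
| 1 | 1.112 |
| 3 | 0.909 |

L/D = 26.3

At 1 km, from the table: ρ = 1.112 kg/m³.
In steady level flight, lift balances weight: W = mg = 591 × 9.81 = 5797.7 N.
q = ½ρv² = ½ × 1.112 × 22.9² = 291.6 Pa.
CL = 2W/(ρv²S) = 2×5797.7/(1.112×22.9²×14.5) = 1.371.
CD = 0.0122 + 0.0212 × 1.371² = 0.05207.
L/D = CL/CD = 1.371 / 0.05207 = 26.3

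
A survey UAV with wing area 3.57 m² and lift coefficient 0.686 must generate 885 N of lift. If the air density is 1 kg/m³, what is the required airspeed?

v = 26.9 m/s

L = ½ρv²S·CL ⇒ v = √(2L/(ρ·S·CL))
v = √(2 × 885 / (1 × 3.57 × 0.686)) = √722.7 = 26.9 m/s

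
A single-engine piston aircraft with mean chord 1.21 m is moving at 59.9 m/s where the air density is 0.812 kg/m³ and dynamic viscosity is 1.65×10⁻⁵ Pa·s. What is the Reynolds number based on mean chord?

Re = ρ·v·c/μ = 0.812 × 59.9 × 1.21 / (1.65×10⁻⁵) = 3.57×10^6

Re = 3.57×10^6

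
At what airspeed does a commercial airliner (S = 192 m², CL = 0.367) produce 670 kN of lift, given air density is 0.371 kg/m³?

v = 226 m/s

L = ½ρv²S·CL ⇒ v = √(2L/(ρ·S·CL))
v = √(2 × 6.7×10^5 / (0.371 × 192 × 0.367)) = √51260 = 226 m/s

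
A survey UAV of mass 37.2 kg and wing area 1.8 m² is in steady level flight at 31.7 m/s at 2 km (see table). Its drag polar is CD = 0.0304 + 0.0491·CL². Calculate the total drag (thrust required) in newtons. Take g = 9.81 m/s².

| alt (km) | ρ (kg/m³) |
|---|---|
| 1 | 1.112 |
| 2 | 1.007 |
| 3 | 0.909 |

At 2 km, from the table: ρ = 1.007 kg/m³.
In steady level flight, lift balances weight: W = mg = 37.2 × 9.81 = 364.93 N.
q = ½ρv² = ½ × 1.007 × 31.7² = 506 Pa.
CL = W/(q·S) = 364.93 / (506 × 1.8) = 0.4007.
CD = 0.0304 + 0.0491 × 0.4007² = 0.03828.
D = q·S·CD = 506 × 1.8 × 0.03828 = 34.87 N

D = 34.9 N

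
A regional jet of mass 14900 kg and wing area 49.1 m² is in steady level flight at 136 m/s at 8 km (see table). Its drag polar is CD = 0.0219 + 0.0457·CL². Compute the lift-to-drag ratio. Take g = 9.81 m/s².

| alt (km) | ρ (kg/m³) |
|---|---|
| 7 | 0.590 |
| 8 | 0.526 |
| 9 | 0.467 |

At 8 km, from the table: ρ = 0.526 kg/m³.
In steady level flight, lift balances weight: W = mg = 14900 × 9.81 = 1.4617×10^5 N.
q = ½ρv² = ½ × 0.526 × 136² = 4864 Pa.
CL = W/(q·S) = 1.4617×10^5 / (4864 × 49.1) = 0.612.
CD = 0.0219 + 0.0457 × 0.612² = 0.03902.
L/D = CL/CD = 0.612 / 0.03902 = 15.7

L/D = 15.7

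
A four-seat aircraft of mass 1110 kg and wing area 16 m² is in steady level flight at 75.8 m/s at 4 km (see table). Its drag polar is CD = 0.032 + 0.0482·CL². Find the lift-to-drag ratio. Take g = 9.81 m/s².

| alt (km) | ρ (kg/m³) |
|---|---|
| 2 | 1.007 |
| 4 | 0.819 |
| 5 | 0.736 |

L/D = 8.03

At 4 km, from the table: ρ = 0.819 kg/m³.
Weight W = mg = 1110 × 9.81 = 10889 N; in level flight L = W.
Dynamic pressure q = 0.5 × 0.819 × 75.8² = 2353 Pa.
CL = W/(q·S) = 10889 / (2353 × 16) = 0.2893.
CD = 0.032 + 0.0482 × 0.2893² = 0.03603.
L/D = CL/CD = 0.2893 / 0.03603 = 8.03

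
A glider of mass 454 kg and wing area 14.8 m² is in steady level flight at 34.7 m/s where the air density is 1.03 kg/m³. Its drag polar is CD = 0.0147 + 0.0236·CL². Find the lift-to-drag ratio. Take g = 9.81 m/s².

L/D = 24

Weight W = mg = 454 × 9.81 = 4453.7 N; in level flight L = W.
q = ½ρv² = ½ × 1.03 × 34.7² = 620.1 Pa.
CL = 2W/(ρv²S) = 2×4453.7/(1.03×34.7²×14.8) = 0.4853.
CD = 0.0147 + 0.0236 × 0.4853² = 0.02026.
L/D = CL/CD = 0.4853 / 0.02026 = 24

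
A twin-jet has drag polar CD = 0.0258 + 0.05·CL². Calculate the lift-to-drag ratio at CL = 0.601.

L/D = 13.7

CD = 0.0258 + 0.05 × 0.601² = 0.04386
L/D = CL/CD = 0.601 / 0.04386 = 13.7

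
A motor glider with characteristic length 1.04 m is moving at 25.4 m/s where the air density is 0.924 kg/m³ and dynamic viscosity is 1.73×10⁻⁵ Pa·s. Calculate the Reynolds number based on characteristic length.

Re = 1.41×10^6

Re = ρ·v·c/μ = 0.924 × 25.4 × 1.04 / (1.73×10⁻⁵) = 1.41×10^6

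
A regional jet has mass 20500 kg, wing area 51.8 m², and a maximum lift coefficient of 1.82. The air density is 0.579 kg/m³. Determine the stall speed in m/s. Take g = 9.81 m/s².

At stall, lift equals weight: L = W = m·g = 20500 × 9.81 = 2.011×10^5 N.
V_stall = √(2W/(ρ·S·CL,max)) = √(2 × 2.011×10^5 / (0.579 × 51.8 × 1.82))
V_stall = √7368 = 85.8 m/s

V_stall = 85.8 m/s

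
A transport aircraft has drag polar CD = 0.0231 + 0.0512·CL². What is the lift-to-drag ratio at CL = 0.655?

L/D = 14.5

CD = 0.0231 + 0.0512 × 0.655² = 0.04507
L/D = CL/CD = 0.655 / 0.04507 = 14.5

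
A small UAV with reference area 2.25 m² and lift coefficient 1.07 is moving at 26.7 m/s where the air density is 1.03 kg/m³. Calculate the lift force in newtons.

L = ½ρv²S·CL = ½ × 1.03 × 26.7² × 2.25 × 1.07 = 884 N

L = 884 N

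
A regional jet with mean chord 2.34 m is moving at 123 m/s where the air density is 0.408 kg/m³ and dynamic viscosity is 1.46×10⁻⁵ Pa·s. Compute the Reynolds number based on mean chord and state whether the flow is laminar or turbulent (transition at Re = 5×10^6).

Re = ρ·v·c/μ = 0.408 × 123 × 2.34 / (1.46×10⁻⁵) = 8.04×10^6
Since 8.04×10^6 > 5×10^6, the flow is turbulent.

Re = 8.04×10^6 (turbulent)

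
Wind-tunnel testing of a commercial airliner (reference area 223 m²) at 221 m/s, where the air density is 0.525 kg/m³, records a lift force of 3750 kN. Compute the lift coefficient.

CL = 1.31

From L = ½ρv²S·CL, rearranging gives CL = 2L/(ρv²S).
CL = 2 × 3.75×10^6 / (0.525 × 221² × 223) = 1.31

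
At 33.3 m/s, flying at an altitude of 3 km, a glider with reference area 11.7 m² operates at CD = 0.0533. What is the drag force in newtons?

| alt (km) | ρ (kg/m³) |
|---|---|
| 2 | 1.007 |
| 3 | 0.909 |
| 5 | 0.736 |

D = 314 N

At 3 km, from the table: ρ = 0.909 kg/m³.
D = ½ρv²S·CD = ½ × 0.909 × 33.3² × 11.7 × 0.0533 = 314 N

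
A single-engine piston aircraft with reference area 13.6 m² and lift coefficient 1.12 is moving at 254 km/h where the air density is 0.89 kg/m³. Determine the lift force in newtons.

Convert speed: v = 254 km/h ÷ 3.6 = 70.56 m/s.
Dynamic pressure q = ½ρv² = ½ × 0.89 × 70.56² = 2215 Pa.
L = q·S·CL = 2215 × 13.6 × 1.12 = 33700 N ≈ 33.7 kN

L = 33700 N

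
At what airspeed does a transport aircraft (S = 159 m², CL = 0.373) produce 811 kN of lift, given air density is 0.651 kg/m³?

L = ½ρv²S·CL ⇒ v = √(2L/(ρ·S·CL))
v = √(2 × 8.11×10^5 / (0.651 × 159 × 0.373)) = √42010 = 205 m/s

v = 205 m/s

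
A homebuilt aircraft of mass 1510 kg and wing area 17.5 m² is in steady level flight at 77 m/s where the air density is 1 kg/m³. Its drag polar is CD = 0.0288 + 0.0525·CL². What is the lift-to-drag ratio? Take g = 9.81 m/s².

Level flight ⇒ L = W = m·g = 1510 × 9.81 = 14813 N.
Dynamic pressure q = 0.5 × 1 × 77² = 2964 Pa.
Required CL = L/(qS) = 14813/(2964·17.5) = 0.2855.
CD = 0.0288 + 0.0525 × 0.2855² = 0.03308.
L/D = CL/CD = 0.2855 / 0.03308 = 8.63

L/D = 8.63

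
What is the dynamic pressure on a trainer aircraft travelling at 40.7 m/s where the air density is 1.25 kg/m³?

q = 1040 Pa

q = ½ρv² = ½ × 1.25 × 40.7² = 1040 Pa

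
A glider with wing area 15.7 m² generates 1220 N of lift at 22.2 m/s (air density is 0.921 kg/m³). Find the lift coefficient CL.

CL = 0.342

From L = ½ρv²S·CL, rearranging gives CL = 2L/(ρv²S).
CL = 2 × 1220 / (0.921 × 22.2² × 15.7) = 0.342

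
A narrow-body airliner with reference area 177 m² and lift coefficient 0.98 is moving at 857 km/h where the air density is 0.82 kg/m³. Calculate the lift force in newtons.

Convert speed: v = 857 km/h ÷ 3.6 = 238.1 m/s.
L = ½ρv²S·CL = ½ × 0.82 × 238.1² × 177 × 0.98 = 4.03×10^6 N ≈ 4030 kN

L = 4.03×10^6 N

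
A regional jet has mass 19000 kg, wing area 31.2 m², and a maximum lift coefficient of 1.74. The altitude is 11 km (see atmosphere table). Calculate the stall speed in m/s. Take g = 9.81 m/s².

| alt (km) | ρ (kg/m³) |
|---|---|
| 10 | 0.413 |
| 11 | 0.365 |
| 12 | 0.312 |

V_stall = 137 m/s

At 11 km, from the table: ρ = 0.365 kg/m³.
Stall occurs when L = W at CL,max. W = mg = 19000 × 9.81 = 1.864×10^5 N.
From L = ½ρV²S·CL,max = W: V_stall = √(2W/(ρSCL,max)) = √(2·1.864×10^5/(0.365·31.2·1.74))
V_stall = √18810 = 137 m/s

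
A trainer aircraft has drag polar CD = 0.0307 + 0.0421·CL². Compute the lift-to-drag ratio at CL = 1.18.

CD = 0.0307 + 0.0421 × 1.18² = 0.08932
L/D = CL/CD = 1.18 / 0.08932 = 13.2

L/D = 13.2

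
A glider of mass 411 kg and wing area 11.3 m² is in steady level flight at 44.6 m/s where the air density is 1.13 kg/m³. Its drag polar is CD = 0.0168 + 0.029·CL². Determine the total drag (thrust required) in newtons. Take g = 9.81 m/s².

Level flight ⇒ L = W = m·g = 411 × 9.81 = 4031.9 N.
Dynamic pressure q = 0.5 × 1.13 × 44.6² = 1124 Pa.
Required CL = L/(qS) = 4031.9/(1124·11.3) = 0.3175.
CD = 0.0168 + 0.029 × 0.3175² = 0.01972.
D = q·S·CD = 1124 × 11.3 × 0.01972 = 250.5 N

D = 250 N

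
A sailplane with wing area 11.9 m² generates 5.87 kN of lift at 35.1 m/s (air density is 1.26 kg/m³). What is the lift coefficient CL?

From L = ½ρv²S·CL, rearranging gives CL = 2L/(ρv²S).
CL = 2 × 5870 / (1.26 × 35.1² × 11.9) = 0.636

CL = 0.636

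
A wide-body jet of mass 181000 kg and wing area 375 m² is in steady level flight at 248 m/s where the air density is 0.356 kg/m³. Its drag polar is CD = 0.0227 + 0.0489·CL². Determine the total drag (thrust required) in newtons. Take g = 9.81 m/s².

Weight W = mg = 181000 × 9.81 = 1.7756×10^6 N; in level flight L = W.
q = ½ρv² = ½ × 0.356 × 248² = 10950 Pa.
Required CL = L/(qS) = 1.7756×10^6/(10950·375) = 0.4325.
CD = 0.0227 + 0.0489 × 0.4325² = 0.03185.
D = q·S·CD = 10950 × 375 × 0.03185 = 1.307×10^5 N

D = 1.31×10^5 N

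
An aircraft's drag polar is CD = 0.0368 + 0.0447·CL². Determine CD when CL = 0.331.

CD = 0.0417

CD = 0.0368 + 0.0447 × 0.331² = 0.0368 + 0.004897 = 0.0417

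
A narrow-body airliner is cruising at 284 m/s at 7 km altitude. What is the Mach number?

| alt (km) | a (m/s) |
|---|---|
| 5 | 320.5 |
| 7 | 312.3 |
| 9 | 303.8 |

At 7 km, from the table: a = 312.3 m/s.
M = v/a = 284 / 312.3 = 0.909

M = 0.909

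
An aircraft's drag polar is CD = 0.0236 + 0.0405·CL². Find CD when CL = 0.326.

CD = 0.0279

CD = 0.0236 + 0.0405 × 0.326² = 0.0236 + 0.004304 = 0.0279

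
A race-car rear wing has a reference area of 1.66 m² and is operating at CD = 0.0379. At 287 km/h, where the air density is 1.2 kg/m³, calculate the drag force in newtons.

D = 240 N

Convert speed: v = 287 km/h ÷ 3.6 = 79.72 m/s.
Dynamic pressure q = ½ρv² = ½ × 1.2 × 79.72² = 3813 Pa.
D = q·S·CD = 3813 × 1.66 × 0.0379 = 240 N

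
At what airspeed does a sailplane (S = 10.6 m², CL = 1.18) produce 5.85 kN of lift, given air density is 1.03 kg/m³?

L = ½ρv²S·CL ⇒ v = √(2L/(ρ·S·CL))
v = √(2 × 5850 / (1.03 × 10.6 × 1.18)) = √908.2 = 30.1 m/s

v = 30.1 m/s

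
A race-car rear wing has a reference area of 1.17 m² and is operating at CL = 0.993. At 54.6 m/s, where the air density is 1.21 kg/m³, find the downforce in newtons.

L = 2100 N

Dynamic pressure q = ½ρv² = ½ × 1.21 × 54.6² = 1804 Pa.
L = q·S·CL = 1804 × 1.17 × 0.993 = 2100 N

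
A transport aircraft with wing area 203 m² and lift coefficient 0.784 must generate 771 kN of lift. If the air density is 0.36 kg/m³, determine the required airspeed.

v = 164 m/s

L = ½ρv²S·CL ⇒ v = √(2L/(ρ·S·CL))
v = √(2 × 7.71×10^5 / (0.36 × 203 × 0.784)) = √26910 = 164 m/s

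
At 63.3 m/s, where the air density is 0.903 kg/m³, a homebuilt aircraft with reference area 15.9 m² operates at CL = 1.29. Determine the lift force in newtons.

Dynamic pressure q = ½ρv² = ½ × 0.903 × 63.3² = 1809 Pa.
L = q·S·CL = 1809 × 15.9 × 1.29 = 37100 N ≈ 37.1 kN

L = 37100 N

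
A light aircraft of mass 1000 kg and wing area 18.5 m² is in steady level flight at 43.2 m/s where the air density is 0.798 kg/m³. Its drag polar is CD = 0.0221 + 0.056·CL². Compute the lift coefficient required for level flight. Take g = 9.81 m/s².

Weight W = mg = 1000 × 9.81 = 9810 N; in level flight L = W.
q = ½ρv² = ½ × 0.798 × 43.2² = 744.6 Pa.
CL = W/(q·S) = 9810 / (744.6 × 18.5) = 0.7121.

CL = 0.712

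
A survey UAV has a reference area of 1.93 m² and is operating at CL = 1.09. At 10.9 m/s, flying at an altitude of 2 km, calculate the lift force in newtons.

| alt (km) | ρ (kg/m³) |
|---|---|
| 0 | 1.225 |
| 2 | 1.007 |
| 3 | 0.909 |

At 2 km, from the table: ρ = 1.007 kg/m³.
Dynamic pressure q = ½ρv² = ½ × 1.007 × 10.9² = 59.82 Pa.
L = q·S·CL = 59.82 × 1.93 × 1.09 = 126 N

L = 126 N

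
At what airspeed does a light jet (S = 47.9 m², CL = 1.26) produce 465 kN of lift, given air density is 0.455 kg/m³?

v = 184 m/s

L = ½ρv²S·CL ⇒ v = √(2L/(ρ·S·CL))
v = √(2 × 4.65×10^5 / (0.455 × 47.9 × 1.26)) = √33870 = 184 m/s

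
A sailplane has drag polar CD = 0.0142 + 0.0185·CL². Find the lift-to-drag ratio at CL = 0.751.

L/D = 30.5

CD = 0.0142 + 0.0185 × 0.751² = 0.02463
L/D = CL/CD = 0.751 / 0.02463 = 30.5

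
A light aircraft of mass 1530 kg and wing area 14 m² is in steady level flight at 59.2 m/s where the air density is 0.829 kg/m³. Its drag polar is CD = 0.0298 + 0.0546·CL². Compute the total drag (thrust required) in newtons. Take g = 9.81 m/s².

In steady level flight, lift balances weight: W = mg = 1530 × 9.81 = 15009 N.
q = ½ρv² = ½ × 0.829 × 59.2² = 1453 Pa.
CL = W/(q·S) = 15009 / (1453 × 14) = 0.738.
CD = 0.0298 + 0.0546 × 0.738² = 0.05954.
D = q·S·CD = 1453 × 14 × 0.05954 = 1211 N

D = 1210 N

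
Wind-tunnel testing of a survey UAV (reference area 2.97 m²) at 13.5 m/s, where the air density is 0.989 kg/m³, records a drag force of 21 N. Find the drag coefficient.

CD = 0.0785

From D = ½ρv²S·CD, rearranging gives CD = 2D/(ρv²S).
CD = 2 × 21 / (0.989 × 13.5² × 2.97) = 0.0785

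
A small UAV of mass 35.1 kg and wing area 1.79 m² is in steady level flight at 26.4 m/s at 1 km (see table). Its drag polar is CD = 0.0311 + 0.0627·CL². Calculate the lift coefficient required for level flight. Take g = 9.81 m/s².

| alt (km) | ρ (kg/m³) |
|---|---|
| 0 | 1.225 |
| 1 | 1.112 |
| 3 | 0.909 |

At 1 km, from the table: ρ = 1.112 kg/m³.
In steady level flight, lift balances weight: W = mg = 35.1 × 9.81 = 344.33 N.
q = ½ρv² = ½ × 1.112 × 26.4² = 387.5 Pa.
Required CL = L/(qS) = 344.33/(387.5·1.79) = 0.4964.

CL = 0.496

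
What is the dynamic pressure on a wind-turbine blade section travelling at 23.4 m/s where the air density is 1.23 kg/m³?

q = 337 Pa

q = ½ρv² = ½ × 1.23 × 23.4² = 337 Pa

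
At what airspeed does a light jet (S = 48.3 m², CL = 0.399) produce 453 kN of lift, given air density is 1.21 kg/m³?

L = ½ρv²S·CL ⇒ v = √(2L/(ρ·S·CL))
v = √(2 × 4.53×10^5 / (1.21 × 48.3 × 0.399)) = √38850 = 197 m/s

v = 197 m/s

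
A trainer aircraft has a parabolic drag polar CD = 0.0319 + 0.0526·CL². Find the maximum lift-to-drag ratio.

(L/D)max = 12.2

For CD = CD0 + K·CL², (L/D)max occurs at CL* = √(CD0/K) and equals 1/(2√(K·CD0)).
(L/D)max = 1/(2√(0.0526 × 0.0319)) = 1/(2 × 0.04096) = 12.2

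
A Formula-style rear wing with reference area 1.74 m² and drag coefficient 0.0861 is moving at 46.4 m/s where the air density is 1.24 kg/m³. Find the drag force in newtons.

D = ½ρv²S·CD = ½ × 1.24 × 46.4² × 1.74 × 0.0861 = 200 N

D = 200 N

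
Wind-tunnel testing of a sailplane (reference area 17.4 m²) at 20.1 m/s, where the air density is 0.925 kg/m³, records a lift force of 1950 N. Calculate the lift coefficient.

CL = 0.6

From L = ½ρv²S·CL, rearranging gives CL = 2L/(ρv²S).
CL = 2 × 1950 / (0.925 × 20.1² × 17.4) = 0.6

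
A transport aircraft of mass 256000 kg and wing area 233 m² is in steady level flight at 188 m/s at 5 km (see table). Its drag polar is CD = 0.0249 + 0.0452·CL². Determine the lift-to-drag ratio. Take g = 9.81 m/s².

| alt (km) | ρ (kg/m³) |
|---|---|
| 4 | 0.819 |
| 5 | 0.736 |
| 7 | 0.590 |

At 5 km, from the table: ρ = 0.736 kg/m³.
Weight W = mg = 256000 × 9.81 = 2.5114×10^6 N; in level flight L = W.
Dynamic pressure q = 0.5 × 0.736 × 188² = 13010 Pa.
CL = W/(q·S) = 2.5114×10^6 / (13010 × 233) = 0.8287.
CD = 0.0249 + 0.0452 × 0.8287² = 0.05594.
L/D = CL/CD = 0.8287 / 0.05594 = 14.8

L/D = 14.8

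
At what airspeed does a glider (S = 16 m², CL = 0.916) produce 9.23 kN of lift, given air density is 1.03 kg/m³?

v = 35 m/s

L = ½ρv²S·CL ⇒ v = √(2L/(ρ·S·CL))
v = √(2 × 9230 / (1.03 × 16 × 0.916)) = √1223 = 35 m/s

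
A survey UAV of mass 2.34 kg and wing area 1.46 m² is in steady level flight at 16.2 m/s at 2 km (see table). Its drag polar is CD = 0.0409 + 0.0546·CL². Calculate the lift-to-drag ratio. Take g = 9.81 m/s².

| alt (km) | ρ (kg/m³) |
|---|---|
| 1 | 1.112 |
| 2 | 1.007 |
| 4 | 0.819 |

At 2 km, from the table: ρ = 1.007 kg/m³.
In steady level flight, lift balances weight: W = mg = 2.34 × 9.81 = 22.955 N.
q = ½ρv² = ½ × 1.007 × 16.2² = 132.1 Pa.
CL = 2W/(ρv²S) = 2×22.955/(1.007×16.2²×1.46) = 0.119.
CD = 0.0409 + 0.0546 × 0.119² = 0.04167.
L/D = CL/CD = 0.119 / 0.04167 = 2.86

L/D = 2.86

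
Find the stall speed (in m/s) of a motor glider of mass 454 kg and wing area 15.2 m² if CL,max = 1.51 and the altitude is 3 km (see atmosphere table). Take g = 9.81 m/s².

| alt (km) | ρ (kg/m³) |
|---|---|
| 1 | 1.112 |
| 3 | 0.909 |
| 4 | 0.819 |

At 3 km, from the table: ρ = 0.909 kg/m³.
Stall occurs when L = W at CL,max. W = mg = 454 × 9.81 = 4454 N.
V_stall = √(2W/(ρ·S·CL,max)) = √(2 × 4454 / (0.909 × 15.2 × 1.51))
V_stall = √426.9 = 20.7 m/s

V_stall = 20.7 m/s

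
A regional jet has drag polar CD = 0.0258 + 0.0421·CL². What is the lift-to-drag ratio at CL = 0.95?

L/D = 14.9

CD = 0.0258 + 0.0421 × 0.95² = 0.0638
L/D = CL/CD = 0.95 / 0.0638 = 14.9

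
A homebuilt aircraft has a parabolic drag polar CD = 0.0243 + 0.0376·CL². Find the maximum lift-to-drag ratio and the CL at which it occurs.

For CD = CD0 + K·CL², (L/D)max occurs at CL* = √(CD0/K) and equals 1/(2√(K·CD0)).
(L/D)max = 1/(2√(0.0376 × 0.0243)) = 1/(2 × 0.03023) = 16.5
CL* = √(0.0243/0.0376) = 0.804

(L/D)max = 16.5, at CL = 0.804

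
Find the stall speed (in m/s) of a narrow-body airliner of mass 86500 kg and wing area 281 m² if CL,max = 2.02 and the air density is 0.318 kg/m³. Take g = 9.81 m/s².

V_stall = 97 m/s

At stall, lift equals weight: L = W = m·g = 86500 × 9.81 = 8.486×10^5 N.
V_stall = √(2W/(ρ·S·CL,max)) = √(2 × 8.486×10^5 / (0.318 × 281 × 2.02))
V_stall = √9402 = 97 m/s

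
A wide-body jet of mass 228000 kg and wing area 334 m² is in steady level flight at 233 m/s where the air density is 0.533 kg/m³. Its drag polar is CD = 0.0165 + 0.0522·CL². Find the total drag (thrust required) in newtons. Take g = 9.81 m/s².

D = 1.34×10^5 N

Weight W = mg = 228000 × 9.81 = 2.2367×10^6 N; in level flight L = W.
q = ½ρv² = ½ × 0.533 × 233² = 14470 Pa.
CL = 2W/(ρv²S) = 2×2.2367×10^6/(0.533×233²×334) = 0.4629.
CD = 0.0165 + 0.0522 × 0.4629² = 0.02768.
D = q·S·CD = 14470 × 334 × 0.02768 = 1.338×10^5 N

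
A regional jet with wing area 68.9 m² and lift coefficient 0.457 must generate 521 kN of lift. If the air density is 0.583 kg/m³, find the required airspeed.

v = 238 m/s

L = ½ρv²S·CL ⇒ v = √(2L/(ρ·S·CL))
v = √(2 × 5.21×10^5 / (0.583 × 68.9 × 0.457)) = √56760 = 238 m/s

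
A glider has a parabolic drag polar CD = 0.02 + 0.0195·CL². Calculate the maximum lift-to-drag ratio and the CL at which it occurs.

For CD = CD0 + K·CL², (L/D)max occurs at CL* = √(CD0/K) and equals 1/(2√(K·CD0)).
(L/D)max = 1/(2√(0.0195 × 0.02)) = 1/(2 × 0.01975) = 25.3
CL* = √(0.02/0.0195) = 1.01

(L/D)max = 25.3, at CL = 1.01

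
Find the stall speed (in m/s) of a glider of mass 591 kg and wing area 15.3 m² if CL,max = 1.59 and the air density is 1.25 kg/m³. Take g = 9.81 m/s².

V_stall = 19.5 m/s

Weight W = mg = 591 × 9.81 = 5798 N.
V_stall = √(2W/(ρ·S·CL,max)) = √(2 × 5798 / (1.25 × 15.3 × 1.59))
V_stall = √381.3 = 19.5 m/s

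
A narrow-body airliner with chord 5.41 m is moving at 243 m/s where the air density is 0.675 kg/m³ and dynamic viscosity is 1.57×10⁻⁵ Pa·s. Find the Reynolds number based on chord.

Re = ρ·v·c/μ = 0.675 × 243 × 5.41 / (1.57×10⁻⁵) = 5.65×10^7

Re = 5.65×10^7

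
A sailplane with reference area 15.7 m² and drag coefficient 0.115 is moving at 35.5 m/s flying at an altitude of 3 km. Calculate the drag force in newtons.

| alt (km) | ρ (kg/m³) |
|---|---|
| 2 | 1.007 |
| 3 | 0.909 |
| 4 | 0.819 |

D = 1030 N

At 3 km, from the table: ρ = 0.909 kg/m³.
D = ½ρv²S·CD = ½ × 0.909 × 35.5² × 15.7 × 0.115 = 1030 N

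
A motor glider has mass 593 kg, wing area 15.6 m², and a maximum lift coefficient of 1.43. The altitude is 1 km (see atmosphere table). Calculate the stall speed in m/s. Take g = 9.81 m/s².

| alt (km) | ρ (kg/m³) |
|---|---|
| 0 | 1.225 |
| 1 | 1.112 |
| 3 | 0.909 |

At 1 km, from the table: ρ = 1.112 kg/m³.
Weight W = mg = 593 × 9.81 = 5817 N.
V_stall = √(2W/(ρ·S·CL,max)) = √(2 × 5817 / (1.112 × 15.6 × 1.43))
V_stall = √469 = 21.7 m/s

V_stall = 21.7 m/s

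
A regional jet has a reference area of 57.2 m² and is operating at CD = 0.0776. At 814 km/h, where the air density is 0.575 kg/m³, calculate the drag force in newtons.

Convert speed: v = 814 km/h ÷ 3.6 = 226.1 m/s.
Dynamic pressure q = ½ρv² = ½ × 0.575 × 226.1² = 14700 Pa.
D = q·S·CD = 14700 × 57.2 × 0.0776 = 65200 N ≈ 65.2 kN

D = 65200 N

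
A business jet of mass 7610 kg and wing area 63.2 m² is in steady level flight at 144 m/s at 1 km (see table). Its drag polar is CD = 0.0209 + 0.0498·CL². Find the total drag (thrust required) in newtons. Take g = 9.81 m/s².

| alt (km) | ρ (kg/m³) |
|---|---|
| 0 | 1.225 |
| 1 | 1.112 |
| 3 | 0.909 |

At 1 km, from the table: ρ = 1.112 kg/m³.
In steady level flight, lift balances weight: W = mg = 7610 × 9.81 = 74654 N.
Dynamic pressure q = 0.5 × 1.112 × 144² = 11530 Pa.
CL = W/(q·S) = 74654 / (11530 × 63.2) = 0.1025.
CD = 0.0209 + 0.0498 × 0.1025² = 0.02142.
D = q·S·CD = 11530 × 63.2 × 0.02142 = 15610 N

D = 15600 N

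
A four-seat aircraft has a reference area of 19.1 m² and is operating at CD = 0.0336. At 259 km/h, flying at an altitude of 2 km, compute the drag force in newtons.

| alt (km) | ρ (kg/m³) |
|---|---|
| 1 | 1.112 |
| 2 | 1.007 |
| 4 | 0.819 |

At 2 km, from the table: ρ = 1.007 kg/m³.
Convert speed: v = 259 km/h ÷ 3.6 = 71.94 m/s.
D = ½ρv²S·CD = ½ × 1.007 × 71.94² × 19.1 × 0.0336 = 1670 N

D = 1670 N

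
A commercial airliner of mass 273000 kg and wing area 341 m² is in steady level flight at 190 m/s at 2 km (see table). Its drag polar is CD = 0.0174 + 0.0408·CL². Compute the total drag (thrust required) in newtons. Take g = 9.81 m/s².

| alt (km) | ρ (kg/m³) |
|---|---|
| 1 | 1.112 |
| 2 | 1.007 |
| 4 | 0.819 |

At 2 km, from the table: ρ = 1.007 kg/m³.
Level flight ⇒ L = W = m·g = 273000 × 9.81 = 2.6781×10^6 N.
Dynamic pressure q = 0.5 × 1.007 × 190² = 18180 Pa.
CL = W/(q·S) = 2.6781×10^6 / (18180 × 341) = 0.4321.
CD = 0.0174 + 0.0408 × 0.4321² = 0.02502.
D = q·S·CD = 18180 × 341 × 0.02502 = 1.551×10^5 N

D = 1.55×10^5 N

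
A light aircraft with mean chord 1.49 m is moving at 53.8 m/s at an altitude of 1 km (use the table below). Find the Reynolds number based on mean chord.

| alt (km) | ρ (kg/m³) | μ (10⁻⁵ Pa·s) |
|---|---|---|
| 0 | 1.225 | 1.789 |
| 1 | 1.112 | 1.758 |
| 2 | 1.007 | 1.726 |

At 1 km, from the table: ρ = 1.112 kg/m³, μ = 1.758×10⁻⁵ Pa·s.
Re = ρ·v·c/μ = 1.112 × 53.8 × 1.49 / (1.758×10⁻⁵) = 5.07×10^6

Re = 5.07×10^6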